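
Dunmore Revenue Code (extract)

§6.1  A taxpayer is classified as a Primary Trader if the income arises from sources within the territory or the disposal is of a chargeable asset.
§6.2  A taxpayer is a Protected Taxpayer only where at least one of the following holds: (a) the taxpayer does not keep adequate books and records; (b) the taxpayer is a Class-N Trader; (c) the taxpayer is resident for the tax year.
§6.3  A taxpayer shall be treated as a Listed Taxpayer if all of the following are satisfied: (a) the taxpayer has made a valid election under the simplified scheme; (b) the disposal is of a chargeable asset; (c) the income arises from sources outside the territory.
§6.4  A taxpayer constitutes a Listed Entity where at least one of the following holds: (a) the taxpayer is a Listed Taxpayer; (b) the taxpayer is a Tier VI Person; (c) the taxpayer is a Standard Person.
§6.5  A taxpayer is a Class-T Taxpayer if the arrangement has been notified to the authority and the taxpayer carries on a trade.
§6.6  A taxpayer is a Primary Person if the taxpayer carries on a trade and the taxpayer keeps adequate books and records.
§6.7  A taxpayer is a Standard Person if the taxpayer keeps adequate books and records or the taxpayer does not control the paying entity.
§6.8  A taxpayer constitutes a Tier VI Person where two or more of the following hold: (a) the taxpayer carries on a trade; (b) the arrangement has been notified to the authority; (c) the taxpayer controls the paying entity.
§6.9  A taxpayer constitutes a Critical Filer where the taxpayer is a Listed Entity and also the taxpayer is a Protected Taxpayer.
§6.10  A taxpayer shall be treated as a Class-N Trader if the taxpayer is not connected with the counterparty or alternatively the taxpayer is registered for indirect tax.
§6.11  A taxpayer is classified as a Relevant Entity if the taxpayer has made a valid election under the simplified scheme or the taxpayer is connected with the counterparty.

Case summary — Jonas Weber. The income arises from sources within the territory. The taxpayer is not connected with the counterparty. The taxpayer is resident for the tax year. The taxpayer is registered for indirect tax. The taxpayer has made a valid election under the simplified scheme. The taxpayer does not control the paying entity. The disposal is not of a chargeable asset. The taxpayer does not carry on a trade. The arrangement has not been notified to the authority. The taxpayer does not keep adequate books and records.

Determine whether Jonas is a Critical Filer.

Yes

§6.3 — Listed Taxpayer: [the taxpayer has made a valid election under the simplified scheme? yes] AND [the disposal is of a chargeable asset? no] AND [the income arises from sources outside the territory? no] → not satisfied.
§6.8 — Tier VI Person: the taxpayer carries on a trade? no; the arrangement has been notified to the authority? no; the taxpayer controls the paying entity? no — 0 of 3 hold (need ≥2) → not satisfied.
§6.7 — Standard Person: [the taxpayer keeps adequate books and records? no] OR [the taxpayer does not control the paying entity? yes] → satisfied.
§6.4 — Listed Entity: [Listed Taxpayer (§6.3)? no] OR [Tier VI Person (§6.8)? no] OR [Standard Person (§6.7)? yes] → satisfied.
§6.10 — Class-N Trader: [the taxpayer is not connected with the counterparty? yes] OR [the taxpayer is registered for indirect tax? yes] → satisfied.
§6.2 — Protected Taxpayer: [the taxpayer does not keep adequate books and records? yes] OR [Class-N Trader (§6.10)? yes] OR [the taxpayer is resident for the tax year? yes] → satisfied.
§6.9 — Critical Filer: [Listed Entity (§6.4)? yes] AND [Protected Taxpayer (§6.2)? yes] → satisfied.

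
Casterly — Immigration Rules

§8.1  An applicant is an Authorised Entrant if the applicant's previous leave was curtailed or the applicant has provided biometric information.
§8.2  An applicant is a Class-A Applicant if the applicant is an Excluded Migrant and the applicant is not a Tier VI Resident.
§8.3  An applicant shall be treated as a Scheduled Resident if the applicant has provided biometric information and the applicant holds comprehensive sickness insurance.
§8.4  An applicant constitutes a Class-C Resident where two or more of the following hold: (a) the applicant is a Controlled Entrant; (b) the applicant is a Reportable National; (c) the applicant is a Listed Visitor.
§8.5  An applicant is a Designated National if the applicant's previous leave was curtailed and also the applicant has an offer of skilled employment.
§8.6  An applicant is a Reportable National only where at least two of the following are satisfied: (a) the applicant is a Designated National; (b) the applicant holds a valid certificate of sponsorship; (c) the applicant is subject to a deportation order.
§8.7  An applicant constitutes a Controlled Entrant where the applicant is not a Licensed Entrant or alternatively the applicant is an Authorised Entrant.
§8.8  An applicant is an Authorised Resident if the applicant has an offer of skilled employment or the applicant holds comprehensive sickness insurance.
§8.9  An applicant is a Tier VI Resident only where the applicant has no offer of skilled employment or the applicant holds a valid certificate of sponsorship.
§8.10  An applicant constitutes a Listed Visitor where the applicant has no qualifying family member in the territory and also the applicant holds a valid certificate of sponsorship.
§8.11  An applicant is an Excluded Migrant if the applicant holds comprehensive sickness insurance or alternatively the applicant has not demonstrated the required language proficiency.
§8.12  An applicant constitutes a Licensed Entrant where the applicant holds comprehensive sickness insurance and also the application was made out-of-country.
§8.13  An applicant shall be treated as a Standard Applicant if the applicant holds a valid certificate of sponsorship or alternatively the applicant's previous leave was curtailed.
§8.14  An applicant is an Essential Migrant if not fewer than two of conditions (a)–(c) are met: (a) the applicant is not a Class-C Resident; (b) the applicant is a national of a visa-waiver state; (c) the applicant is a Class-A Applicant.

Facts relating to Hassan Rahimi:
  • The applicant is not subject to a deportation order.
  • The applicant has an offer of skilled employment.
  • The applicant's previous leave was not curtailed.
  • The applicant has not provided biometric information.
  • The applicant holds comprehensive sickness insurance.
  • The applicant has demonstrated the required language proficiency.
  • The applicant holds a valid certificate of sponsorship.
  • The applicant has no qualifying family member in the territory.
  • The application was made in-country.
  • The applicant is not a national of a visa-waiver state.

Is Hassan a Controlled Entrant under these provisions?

Yes

§8.12 — Licensed Entrant: [the applicant holds comprehensive sickness insurance? yes] AND [the application was made out-of-country? no] → not satisfied.
§8.1 — Authorised Entrant: [the applicant's previous leave was curtailed? no] OR [the applicant has provided biometric information? no] → not satisfied.
§8.7 — Controlled Entrant: [not a Licensed Entrant (§8.12)? yes] OR [Authorised Entrant (§8.1)? no] → satisfied.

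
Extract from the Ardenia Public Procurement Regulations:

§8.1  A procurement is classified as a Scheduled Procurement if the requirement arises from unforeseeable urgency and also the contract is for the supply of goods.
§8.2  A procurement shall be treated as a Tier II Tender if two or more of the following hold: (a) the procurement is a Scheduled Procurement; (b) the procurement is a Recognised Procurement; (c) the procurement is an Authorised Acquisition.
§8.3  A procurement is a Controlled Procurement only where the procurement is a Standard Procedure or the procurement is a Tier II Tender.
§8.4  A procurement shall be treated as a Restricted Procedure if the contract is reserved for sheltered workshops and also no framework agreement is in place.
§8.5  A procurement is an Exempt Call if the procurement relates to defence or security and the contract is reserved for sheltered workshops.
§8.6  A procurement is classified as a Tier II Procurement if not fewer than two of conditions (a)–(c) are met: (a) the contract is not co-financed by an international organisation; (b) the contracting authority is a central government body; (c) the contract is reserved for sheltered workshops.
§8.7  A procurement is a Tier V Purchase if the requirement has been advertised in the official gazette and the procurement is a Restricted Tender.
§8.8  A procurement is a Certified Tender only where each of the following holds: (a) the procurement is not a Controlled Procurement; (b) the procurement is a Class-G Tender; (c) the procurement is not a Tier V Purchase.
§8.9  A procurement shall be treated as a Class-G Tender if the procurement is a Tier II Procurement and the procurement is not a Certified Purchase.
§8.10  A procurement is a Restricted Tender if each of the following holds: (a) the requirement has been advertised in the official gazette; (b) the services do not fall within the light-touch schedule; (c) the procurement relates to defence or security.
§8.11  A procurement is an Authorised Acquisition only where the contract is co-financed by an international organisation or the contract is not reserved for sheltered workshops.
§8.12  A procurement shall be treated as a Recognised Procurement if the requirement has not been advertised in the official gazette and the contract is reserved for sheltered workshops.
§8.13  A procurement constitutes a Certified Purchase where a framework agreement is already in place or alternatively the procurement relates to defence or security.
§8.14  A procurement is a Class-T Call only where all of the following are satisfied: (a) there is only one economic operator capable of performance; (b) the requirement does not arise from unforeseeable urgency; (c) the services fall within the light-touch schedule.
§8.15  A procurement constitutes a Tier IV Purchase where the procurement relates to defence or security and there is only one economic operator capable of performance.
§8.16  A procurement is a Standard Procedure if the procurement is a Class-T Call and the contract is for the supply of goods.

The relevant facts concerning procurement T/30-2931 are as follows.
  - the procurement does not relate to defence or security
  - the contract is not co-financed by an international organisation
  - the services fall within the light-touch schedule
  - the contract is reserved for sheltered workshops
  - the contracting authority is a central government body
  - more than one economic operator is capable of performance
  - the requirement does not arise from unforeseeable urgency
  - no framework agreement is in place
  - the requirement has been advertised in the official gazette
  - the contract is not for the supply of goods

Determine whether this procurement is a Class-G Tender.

§8.6 — Tier II Procurement: the contract is not co-financed by an international organisation? yes; the contracting authority is a central government body? yes; the contract is reserved for sheltered workshops? yes — 3 of 3 hold (need ≥2) → satisfied.
§8.13 — Certified Purchase: [a framework agreement is already in place? no] OR [the procurement relates to defence or security? no] → not satisfied.
§8.9 — Class-G Tender: [Tier II Procurement (§8.6)? yes] AND [not a Certified Purchase (§8.13)? yes] → satisfied.

Yes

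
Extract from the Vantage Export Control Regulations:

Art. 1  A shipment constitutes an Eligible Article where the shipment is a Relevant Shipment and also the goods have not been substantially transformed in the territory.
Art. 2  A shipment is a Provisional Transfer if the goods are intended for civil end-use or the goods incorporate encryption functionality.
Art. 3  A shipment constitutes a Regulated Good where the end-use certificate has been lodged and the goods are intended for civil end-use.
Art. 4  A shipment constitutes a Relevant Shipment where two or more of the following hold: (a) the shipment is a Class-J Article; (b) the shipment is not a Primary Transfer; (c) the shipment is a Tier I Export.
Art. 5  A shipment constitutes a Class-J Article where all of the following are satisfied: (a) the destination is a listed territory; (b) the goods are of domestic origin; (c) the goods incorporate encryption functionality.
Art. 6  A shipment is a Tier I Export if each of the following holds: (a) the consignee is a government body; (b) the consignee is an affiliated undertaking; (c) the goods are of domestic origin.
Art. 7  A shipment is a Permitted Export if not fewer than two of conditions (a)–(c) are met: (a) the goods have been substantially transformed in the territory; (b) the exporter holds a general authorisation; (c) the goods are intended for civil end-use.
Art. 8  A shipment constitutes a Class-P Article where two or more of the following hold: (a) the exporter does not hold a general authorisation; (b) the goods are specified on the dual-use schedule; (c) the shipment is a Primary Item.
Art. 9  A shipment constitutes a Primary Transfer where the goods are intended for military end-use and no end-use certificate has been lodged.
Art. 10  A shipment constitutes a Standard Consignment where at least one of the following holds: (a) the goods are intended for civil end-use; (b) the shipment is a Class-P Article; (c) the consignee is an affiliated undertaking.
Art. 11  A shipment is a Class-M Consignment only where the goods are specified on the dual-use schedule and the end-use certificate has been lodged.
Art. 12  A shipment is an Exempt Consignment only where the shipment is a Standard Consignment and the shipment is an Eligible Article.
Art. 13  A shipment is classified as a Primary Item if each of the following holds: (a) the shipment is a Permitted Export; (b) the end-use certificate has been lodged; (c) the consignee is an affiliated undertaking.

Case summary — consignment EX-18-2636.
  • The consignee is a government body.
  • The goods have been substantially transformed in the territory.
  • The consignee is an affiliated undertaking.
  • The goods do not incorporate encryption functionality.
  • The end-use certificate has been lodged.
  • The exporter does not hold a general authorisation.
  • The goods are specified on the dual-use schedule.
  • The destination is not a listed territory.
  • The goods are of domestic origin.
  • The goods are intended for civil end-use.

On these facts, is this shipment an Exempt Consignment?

Under article 7: the goods have been substantially transformed in the territory? yes; the exporter holds a general authorisation? no; the goods are intended for civil end-use? yes — 2 of 3 hold (need ≥2) → satisfied.
Under article 13: Permitted Export (article 7)? yes; and the end-use certificate has been lodged? yes; and the consignee is an affiliated undertaking? yes. So the shipment is a Primary Item.
Under article 8: the exporter does not hold a general authorisation? yes; the goods are specified on the dual-use schedule? yes; Primary Item (article 13)? yes — 3 of 3 hold (need ≥2) → satisfied.
Under article 10: the goods are intended for civil end-use? yes; or Class-P Article (article 8)? yes; or the consignee is an affiliated undertaking? yes. So the shipment is a Standard Consignment.
Under article 5: the destination is a listed territory? no; and the goods are of domestic origin? yes; and the goods incorporate encryption functionality? no. So the shipment is not a Class-J Article.
Under article 9: the goods are intended for military end-use? no; and no end-use certificate has been lodged? no. So the shipment is not a Primary Transfer.
Under article 6: the consignee is a government body? yes; and the consignee is an affiliated undertaking? yes; and the goods are of domestic origin? yes. So the shipment is a Tier I Export.
Under article 4: Class-J Article (article 5)? no; not a Primary Transfer (article 9)? yes; Tier I Export (article 6)? yes — 2 of 3 hold (need ≥2) → satisfied.
Under article 1: Relevant Shipment (article 4)? yes; and the goods have not been substantially transformed in the territory? no. So the shipment is not an Eligible Article.
Under article 12: Standard Consignment (article 10)? yes; and Eligible Article (article 1)? no. So the shipment is not an Exempt Consignment.

No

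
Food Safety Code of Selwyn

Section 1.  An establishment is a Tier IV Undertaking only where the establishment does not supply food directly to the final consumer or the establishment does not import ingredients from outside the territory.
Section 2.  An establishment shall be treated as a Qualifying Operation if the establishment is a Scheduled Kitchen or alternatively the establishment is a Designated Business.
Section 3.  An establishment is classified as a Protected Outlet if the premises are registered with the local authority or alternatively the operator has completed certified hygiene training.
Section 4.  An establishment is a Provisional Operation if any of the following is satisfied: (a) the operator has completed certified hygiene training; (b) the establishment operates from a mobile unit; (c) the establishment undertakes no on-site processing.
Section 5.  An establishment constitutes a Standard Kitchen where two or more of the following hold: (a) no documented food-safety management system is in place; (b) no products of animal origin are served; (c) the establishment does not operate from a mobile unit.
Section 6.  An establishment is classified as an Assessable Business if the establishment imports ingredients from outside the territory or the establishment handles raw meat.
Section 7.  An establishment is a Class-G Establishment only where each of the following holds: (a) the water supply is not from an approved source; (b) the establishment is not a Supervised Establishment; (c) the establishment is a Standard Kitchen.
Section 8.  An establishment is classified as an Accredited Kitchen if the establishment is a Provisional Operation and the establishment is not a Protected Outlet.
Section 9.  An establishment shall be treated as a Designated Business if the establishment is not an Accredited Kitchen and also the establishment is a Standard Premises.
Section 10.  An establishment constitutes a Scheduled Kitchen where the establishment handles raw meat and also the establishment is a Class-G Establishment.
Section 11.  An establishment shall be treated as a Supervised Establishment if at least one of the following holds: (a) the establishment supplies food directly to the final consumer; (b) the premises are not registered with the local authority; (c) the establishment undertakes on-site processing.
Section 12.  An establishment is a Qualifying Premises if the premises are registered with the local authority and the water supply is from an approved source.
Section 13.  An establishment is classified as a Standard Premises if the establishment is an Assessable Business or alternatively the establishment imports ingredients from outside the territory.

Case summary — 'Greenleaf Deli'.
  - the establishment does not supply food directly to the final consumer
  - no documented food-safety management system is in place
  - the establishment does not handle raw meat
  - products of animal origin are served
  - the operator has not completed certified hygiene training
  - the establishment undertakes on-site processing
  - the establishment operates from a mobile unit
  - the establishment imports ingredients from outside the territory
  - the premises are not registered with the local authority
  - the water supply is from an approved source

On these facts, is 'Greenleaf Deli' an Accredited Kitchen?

section 4 — Provisional Operation: [the operator has completed certified hygiene training? no] OR [the establishment operates from a mobile unit? yes] OR [the establishment undertakes no on-site processing? no] → satisfied.
section 3 — Protected Outlet: [the premises are registered with the local authority? no] OR [the operator has completed certified hygiene training? no] → not satisfied.
section 8 — Accredited Kitchen: [Provisional Operation (section 4)? yes] AND [not a Protected Outlet (section 3)? yes] → satisfied.

Yes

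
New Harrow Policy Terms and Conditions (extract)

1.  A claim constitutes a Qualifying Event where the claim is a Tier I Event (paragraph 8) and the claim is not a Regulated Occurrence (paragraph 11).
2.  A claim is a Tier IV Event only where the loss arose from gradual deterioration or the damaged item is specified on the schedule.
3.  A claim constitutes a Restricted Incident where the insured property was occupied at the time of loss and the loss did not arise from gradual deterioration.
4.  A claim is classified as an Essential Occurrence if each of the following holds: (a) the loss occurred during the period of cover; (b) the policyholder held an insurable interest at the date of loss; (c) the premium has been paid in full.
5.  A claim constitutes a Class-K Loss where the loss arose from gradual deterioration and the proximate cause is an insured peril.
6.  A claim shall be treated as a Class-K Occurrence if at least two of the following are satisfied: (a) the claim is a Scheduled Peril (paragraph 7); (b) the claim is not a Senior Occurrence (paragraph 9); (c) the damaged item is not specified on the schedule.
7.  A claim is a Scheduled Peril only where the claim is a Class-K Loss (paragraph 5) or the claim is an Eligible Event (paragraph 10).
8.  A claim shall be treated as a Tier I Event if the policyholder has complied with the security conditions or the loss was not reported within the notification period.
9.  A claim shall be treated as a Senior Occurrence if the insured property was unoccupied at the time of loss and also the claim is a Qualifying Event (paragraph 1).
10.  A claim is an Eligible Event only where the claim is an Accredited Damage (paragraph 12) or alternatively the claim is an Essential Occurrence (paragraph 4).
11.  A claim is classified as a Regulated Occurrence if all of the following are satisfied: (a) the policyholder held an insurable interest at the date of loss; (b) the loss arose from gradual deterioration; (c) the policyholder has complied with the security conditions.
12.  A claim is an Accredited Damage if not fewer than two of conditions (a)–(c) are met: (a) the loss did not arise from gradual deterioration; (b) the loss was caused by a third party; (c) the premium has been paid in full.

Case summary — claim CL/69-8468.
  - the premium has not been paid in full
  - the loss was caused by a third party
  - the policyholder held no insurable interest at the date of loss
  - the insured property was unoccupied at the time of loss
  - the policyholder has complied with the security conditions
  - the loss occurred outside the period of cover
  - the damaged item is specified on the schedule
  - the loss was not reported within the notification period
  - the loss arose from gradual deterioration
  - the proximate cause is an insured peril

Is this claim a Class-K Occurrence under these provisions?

No

Under paragraph 5: the loss arose from gradual deterioration? yes; and the proximate cause is an insured peril? yes. So the claim is a Class-K Loss.
Under paragraph 12: the loss did not arise from gradual deterioration? no; the loss was caused by a third party? yes; the premium has been paid in full? no — 1 of 3 hold (need ≥2) → not satisfied.
Under paragraph 4: the loss occurred during the period of cover? no; and the policyholder held an insurable interest at the date of loss? no; and the premium has been paid in full? no. So the claim is not an Essential Occurrence.
Under paragraph 10: Accredited Damage (paragraph 12)? no; or Essential Occurrence (paragraph 4)? no. So the claim is not an Eligible Event.
Under paragraph 7: Class-K Loss (paragraph 5)? yes; or Eligible Event (paragraph 10)? no. So the claim is a Scheduled Peril.
Under paragraph 8: the policyholder has complied with the security conditions? yes; or the loss was not reported within the notification period? yes. So the claim is a Tier I Event.
Under paragraph 11: the policyholder held an insurable interest at the date of loss? no; and the loss arose from gradual deterioration? yes; and the policyholder has complied with the security conditions? yes. So the claim is not a Regulated Occurrence.
Under paragraph 1: Tier I Event (paragraph 8)? yes; and not a Regulated Occurrence (paragraph 11)? yes. So the claim is a Qualifying Event.
Under paragraph 9: the insured property was unoccupied at the time of loss? yes; and Qualifying Event (paragraph 1)? yes. So the claim is a Senior Occurrence.
Under paragraph 6: Scheduled Peril (paragraph 7)? yes; not a Senior Occurrence (paragraph 9)? no; the damaged item is not specified on the schedule? no — 1 of 3 hold (need ≥2) → not satisfied.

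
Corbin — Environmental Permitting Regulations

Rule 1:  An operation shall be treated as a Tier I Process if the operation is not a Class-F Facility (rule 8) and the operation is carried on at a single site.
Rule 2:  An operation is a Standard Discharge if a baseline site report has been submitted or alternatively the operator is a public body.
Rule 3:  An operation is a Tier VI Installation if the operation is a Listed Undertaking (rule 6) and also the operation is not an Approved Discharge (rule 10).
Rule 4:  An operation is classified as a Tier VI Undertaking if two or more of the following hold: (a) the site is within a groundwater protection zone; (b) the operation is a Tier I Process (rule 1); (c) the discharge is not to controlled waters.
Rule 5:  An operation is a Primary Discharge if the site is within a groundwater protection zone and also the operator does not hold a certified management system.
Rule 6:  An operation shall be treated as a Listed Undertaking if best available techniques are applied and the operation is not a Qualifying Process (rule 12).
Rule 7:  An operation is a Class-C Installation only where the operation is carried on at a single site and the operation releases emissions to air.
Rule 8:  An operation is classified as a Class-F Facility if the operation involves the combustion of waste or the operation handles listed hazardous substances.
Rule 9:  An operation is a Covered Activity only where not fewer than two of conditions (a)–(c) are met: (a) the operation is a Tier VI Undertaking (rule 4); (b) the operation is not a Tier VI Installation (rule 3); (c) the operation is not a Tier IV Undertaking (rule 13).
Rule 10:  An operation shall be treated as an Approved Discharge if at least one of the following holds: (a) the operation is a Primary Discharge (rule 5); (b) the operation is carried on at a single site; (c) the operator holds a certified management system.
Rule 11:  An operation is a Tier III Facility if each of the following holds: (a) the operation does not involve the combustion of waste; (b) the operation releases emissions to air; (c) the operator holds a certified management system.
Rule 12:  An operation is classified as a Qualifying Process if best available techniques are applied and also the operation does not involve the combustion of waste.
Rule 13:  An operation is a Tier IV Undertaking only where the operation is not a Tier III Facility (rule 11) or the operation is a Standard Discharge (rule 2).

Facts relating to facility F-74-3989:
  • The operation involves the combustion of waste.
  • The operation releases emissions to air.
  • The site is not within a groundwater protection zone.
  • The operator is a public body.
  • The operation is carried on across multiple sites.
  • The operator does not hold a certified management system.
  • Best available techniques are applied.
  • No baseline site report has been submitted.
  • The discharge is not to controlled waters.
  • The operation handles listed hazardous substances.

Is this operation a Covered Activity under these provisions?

rule 8 — Class-F Facility: [the operation involves the combustion of waste? yes] OR [the operation handles listed hazardous substances? yes] → satisfied.
rule 1 — Tier I Process: [not a Class-F Facility (rule 8)? no] AND [the operation is carried on at a single site? no] → not satisfied.
rule 4 — Tier VI Undertaking: the site is within a groundwater protection zone? no; Tier I Process (rule 1)? no; the discharge is not to controlled waters? yes — 1 of 3 hold (need ≥2) → not satisfied.
rule 12 — Qualifying Process: [best available techniques are applied? yes] AND [the operation does not involve the combustion of waste? no] → not satisfied.
rule 6 — Listed Undertaking: [best available techniques are applied? yes] AND [not a Qualifying Process (rule 12)? yes] → satisfied.
rule 5 — Primary Discharge: [the site is within a groundwater protection zone? no] AND [the operator does not hold a certified management system? yes] → not satisfied.
rule 10 — Approved Discharge: [Primary Discharge (rule 5)? no] OR [the operation is carried on at a single site? no] OR [the operator holds a certified management system? no] → not satisfied.
rule 3 — Tier VI Installation: [Listed Undertaking (rule 6)? yes] AND [not an Approved Discharge (rule 10)? yes] → satisfied.
rule 11 — Tier III Facility: [the operation does not involve the combustion of waste? no] AND [the operation releases emissions to air? yes] AND [the operator holds a certified management system? no] → not satisfied.
rule 2 — Standard Discharge: [a baseline site report has been submitted? no] OR [the operator is a public body? yes] → satisfied.
rule 13 — Tier IV Undertaking: [not a Tier III Facility (rule 11)? yes] OR [Standard Discharge (rule 2)? yes] → satisfied.
rule 9 — Covered Activity: Tier VI Undertaking (rule 4)? no; not a Tier VI Installation (rule 3)? no; not a Tier IV Undertaking (rule 13)? no — 0 of 3 hold (need ≥2) → not satisfied.

No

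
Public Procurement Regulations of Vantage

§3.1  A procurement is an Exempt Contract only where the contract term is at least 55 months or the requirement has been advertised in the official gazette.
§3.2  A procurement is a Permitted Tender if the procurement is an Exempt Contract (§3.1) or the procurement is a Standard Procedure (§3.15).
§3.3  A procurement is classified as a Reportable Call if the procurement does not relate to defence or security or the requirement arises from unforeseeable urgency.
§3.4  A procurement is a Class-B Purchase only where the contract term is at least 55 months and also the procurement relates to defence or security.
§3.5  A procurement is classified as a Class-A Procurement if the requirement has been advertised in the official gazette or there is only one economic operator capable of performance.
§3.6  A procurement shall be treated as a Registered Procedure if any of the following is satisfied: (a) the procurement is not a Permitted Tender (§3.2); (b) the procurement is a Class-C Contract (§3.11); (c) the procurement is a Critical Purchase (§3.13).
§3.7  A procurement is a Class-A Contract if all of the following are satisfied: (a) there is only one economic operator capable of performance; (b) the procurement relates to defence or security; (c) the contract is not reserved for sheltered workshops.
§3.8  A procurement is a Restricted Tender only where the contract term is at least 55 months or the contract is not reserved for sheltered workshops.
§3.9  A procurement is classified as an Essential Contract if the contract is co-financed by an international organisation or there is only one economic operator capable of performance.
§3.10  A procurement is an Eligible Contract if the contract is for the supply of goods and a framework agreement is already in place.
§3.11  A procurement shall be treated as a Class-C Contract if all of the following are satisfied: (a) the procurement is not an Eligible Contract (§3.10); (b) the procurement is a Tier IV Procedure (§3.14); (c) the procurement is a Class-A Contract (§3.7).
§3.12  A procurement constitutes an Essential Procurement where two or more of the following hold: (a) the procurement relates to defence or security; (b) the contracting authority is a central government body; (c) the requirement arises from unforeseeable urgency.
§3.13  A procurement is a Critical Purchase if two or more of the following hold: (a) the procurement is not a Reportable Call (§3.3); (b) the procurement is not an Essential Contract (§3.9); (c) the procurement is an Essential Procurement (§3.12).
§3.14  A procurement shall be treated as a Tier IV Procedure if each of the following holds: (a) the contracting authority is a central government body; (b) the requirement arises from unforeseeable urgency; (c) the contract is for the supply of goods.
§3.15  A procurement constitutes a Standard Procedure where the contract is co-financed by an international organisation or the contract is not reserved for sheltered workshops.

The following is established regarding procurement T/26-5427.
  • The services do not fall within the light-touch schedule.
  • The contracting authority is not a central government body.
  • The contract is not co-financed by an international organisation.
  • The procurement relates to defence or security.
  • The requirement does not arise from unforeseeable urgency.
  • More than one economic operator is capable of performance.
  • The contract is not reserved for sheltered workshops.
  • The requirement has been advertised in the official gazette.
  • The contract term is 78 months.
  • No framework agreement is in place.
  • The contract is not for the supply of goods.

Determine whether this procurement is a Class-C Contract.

§3.10 — Eligible Contract: [the contract is for the supply of goods? no] AND [a framework agreement is already in place? no] → not satisfied.
§3.14 — Tier IV Procedure: [the contracting authority is a central government body? no] AND [the requirement arises from unforeseeable urgency? no] AND [the contract is for the supply of goods? no] → not satisfied.
§3.7 — Class-A Contract: [there is only one economic operator capable of performance? no] AND [the procurement relates to defence or security? yes] AND [the contract is not reserved for sheltered workshops? yes] → not satisfied.
§3.11 — Class-C Contract: [not an Eligible Contract (§3.10)? yes] AND [Tier IV Procedure (§3.14)? no] AND [Class-A Contract (§3.7)? no] → not satisfied.

No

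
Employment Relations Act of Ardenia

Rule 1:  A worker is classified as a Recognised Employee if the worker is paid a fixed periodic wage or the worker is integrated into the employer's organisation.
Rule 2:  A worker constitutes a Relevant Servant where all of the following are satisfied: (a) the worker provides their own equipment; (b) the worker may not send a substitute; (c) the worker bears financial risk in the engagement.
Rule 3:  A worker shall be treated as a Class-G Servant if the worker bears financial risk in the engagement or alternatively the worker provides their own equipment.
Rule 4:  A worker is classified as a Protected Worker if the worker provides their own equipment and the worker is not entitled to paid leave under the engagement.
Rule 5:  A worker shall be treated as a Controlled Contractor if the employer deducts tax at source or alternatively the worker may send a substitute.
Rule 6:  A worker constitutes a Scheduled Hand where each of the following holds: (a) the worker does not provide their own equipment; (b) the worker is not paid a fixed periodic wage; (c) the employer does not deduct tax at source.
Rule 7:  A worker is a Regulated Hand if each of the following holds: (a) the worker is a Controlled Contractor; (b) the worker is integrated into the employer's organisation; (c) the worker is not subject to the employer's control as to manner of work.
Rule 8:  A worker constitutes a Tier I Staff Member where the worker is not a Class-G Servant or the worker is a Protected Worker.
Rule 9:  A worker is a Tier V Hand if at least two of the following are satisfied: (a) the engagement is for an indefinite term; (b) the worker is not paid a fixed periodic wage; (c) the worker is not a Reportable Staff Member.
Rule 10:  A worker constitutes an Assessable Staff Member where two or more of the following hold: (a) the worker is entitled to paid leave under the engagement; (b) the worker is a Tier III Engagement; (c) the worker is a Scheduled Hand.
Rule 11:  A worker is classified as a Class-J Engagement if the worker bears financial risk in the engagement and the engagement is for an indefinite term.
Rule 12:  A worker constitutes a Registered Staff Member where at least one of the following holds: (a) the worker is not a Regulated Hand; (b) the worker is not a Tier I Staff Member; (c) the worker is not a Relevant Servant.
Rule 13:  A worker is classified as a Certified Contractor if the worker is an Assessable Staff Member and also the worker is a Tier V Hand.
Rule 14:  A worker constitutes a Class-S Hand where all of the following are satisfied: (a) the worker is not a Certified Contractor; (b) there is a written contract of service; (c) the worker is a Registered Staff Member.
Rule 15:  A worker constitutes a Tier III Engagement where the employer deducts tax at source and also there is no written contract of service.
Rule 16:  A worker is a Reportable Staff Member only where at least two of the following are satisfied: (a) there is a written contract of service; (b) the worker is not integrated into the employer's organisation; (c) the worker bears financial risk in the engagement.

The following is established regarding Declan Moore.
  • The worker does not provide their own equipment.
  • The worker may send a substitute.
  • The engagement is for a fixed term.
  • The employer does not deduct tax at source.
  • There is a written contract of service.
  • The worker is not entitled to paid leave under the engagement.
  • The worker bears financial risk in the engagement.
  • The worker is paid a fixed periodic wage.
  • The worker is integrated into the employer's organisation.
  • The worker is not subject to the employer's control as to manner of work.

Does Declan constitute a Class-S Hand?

Yes

Under rule 15: the employer deducts tax at source? no; and there is no written contract of service? no. So the worker is not a Tier III Engagement.
Under rule 6: the worker does not provide their own equipment? yes; and the worker is not paid a fixed periodic wage? no; and the employer does not deduct tax at source? yes. So the worker is not a Scheduled Hand.
Under rule 10: the worker is entitled to paid leave under the engagement? no; Tier III Engagement (rule 15)? no; Scheduled Hand (rule 6)? no — 0 of 3 hold (need ≥2) → not satisfied.
Under rule 16: there is a written contract of service? yes; the worker is not integrated into the employer's organisation? no; the worker bears financial risk in the engagement? yes — 2 of 3 hold (need ≥2) → satisfied.
Under rule 9: the engagement is for an indefinite term? no; the worker is not paid a fixed periodic wage? no; not a Reportable Staff Member (rule 16)? no — 0 of 3 hold (need ≥2) → not satisfied.
Under rule 13: Assessable Staff Member (rule 10)? no; and Tier V Hand (rule 9)? no. So the worker is not a Certified Contractor.
Under rule 5: the employer deducts tax at source? no; or the worker may send a substitute? yes. So the worker is a Controlled Contractor.
Under rule 7: Controlled Contractor (rule 5)? yes; and the worker is integrated into the employer's organisation? yes; and the worker is not subject to the employer's control as to manner of work? yes. So the worker is a Regulated Hand.
Under rule 3: the worker bears financial risk in the engagement? yes; or the worker provides their own equipment? no. So the worker is a Class-G Servant.
Under rule 4: the worker provides their own equipment? no; and the worker is not entitled to paid leave under the engagement? yes. So the worker is not a Protected Worker.
Under rule 8: not a Class-G Servant (rule 3)? no; or Protected Worker (rule 4)? no. So the worker is not a Tier I Staff Member.
Under rule 2: the worker provides their own equipment? no; and the worker may not send a substitute? no; and the worker bears financial risk in the engagement? yes. So the worker is not a Relevant Servant.
Under rule 12: not a Regulated Hand (rule 7)? no; or not a Tier I Staff Member (rule 8)? yes; or not a Relevant Servant (rule 2)? yes. So the worker is a Registered Staff Member.
Under rule 14: not a Certified Contractor (rule 13)? yes; and there is a written contract of service? yes; and Registered Staff Member (rule 12)? yes. So the worker is a Class-S Hand.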